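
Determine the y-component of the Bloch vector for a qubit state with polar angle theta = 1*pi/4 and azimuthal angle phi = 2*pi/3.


theta = 0.7854, phi = 2.0944
r_y = sin(theta)*sin(phi) = 0.7071 * 0.8660
r_y = 0.6124

0.6124


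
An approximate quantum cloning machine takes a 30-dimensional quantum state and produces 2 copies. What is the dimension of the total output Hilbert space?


Output space = H^(tensor 2) where dim(H) = 30
dim = 30^2
= 900

900


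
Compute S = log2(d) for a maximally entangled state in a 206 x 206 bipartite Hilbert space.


For a maximally entangled state in d x d:
S = log2(d) = log2(206)
= 7.6865

7.6865


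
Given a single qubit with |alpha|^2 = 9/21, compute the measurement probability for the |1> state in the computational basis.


|alpha|^2 = 9/21 = 0.4286
|beta|^2 = 1 - 9/21 = 12/21 = 0.5714
P(|1>) = |beta|^2 = 0.5714

0.5714


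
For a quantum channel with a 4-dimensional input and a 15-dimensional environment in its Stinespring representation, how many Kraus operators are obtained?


Tracing out the environment in an orthonormal basis {|i>_E} gives Kraus operators K_i = <i|_E U |0>_E.
Number of Kraus operators = dim(H_env) = d_env
= 15

15


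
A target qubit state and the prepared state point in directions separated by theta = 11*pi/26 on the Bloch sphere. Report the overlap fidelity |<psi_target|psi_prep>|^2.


For states separated by angle theta on Bloch sphere:
F = cos^2(theta/2)
theta = 11*pi/26 = 1.3291
theta/2 = 0.6646
cos(theta/2) = 0.7872
F = 0.6197

0.6197


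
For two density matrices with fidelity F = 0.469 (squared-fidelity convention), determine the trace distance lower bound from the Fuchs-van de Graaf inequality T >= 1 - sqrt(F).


Fuchs-van de Graaf (squared-fidelity convention): 1 - sqrt(F) <= T <= sqrt(1 - F).
Lower bound: T >= 1 - sqrt(F)
sqrt(F) = sqrt(0.469) = 0.6848
T >= 1 - 0.6848
T >= 0.3152

0.3152


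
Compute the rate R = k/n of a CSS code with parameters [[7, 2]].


Code rate R = k/n
= 2/7
= 0.2857

0.2857


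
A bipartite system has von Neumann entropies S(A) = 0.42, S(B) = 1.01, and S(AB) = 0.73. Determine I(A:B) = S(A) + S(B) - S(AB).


I(A:B) = S(A) + S(B) - S(AB)
= 0.42 + 1.01 - 0.73
= 0.7000

0.7000


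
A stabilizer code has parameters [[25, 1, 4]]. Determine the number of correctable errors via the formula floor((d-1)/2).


Code parameters: [[25, 1, 4]], distance d = 4.
Number of correctable errors = floor((d-1)/2)
= floor((4 - 1)/2)
= floor(3/2)
= 1

1


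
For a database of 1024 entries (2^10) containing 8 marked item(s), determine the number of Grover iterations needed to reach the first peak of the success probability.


After j Grover iterations the success probability is P(j) = sin^2((2j+1)*theta), where sin(theta) = sqrt(k/N).
N = 2^10 = 1024, k = 8
sin(theta) = sqrt(k/N) = 0.08838834765
theta = arcsin(sqrt(k/N)) = 0.08850384314 rad
P(j) reaches its first maximum when (2j+1)*theta is as close as possible to pi/2, i.e. j = round(pi/(4*theta) - 1/2).
pi/(4*theta) - 1/2 = 8.3742
(For comparison, the common estimate pi/4 * sqrt(N/k) = 8.8858; the exact maximiser is used here.)
Optimal iterations = 8

8


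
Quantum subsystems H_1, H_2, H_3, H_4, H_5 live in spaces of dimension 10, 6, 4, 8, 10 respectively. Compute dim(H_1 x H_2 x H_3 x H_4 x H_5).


dim(H_1 x H_2 x H_3 x H_4 x H_5) = 10 * 6 * 4 * 8 * 10
= 60 * 4 * 8 * 10
= 240 * 8 * 10
= 1920 * 10
= 19200

19200


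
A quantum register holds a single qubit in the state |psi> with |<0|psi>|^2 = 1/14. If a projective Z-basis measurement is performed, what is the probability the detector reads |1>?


|alpha|^2 = 1/14 = 0.0714
|beta|^2 = 1 - 1/14 = 13/14 = 0.9286
P(|1>) = |beta|^2 = 0.9286

0.9286


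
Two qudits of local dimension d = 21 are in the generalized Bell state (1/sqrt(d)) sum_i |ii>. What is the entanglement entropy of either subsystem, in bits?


For a maximally entangled state in d x d:
S = log2(d) = log2(21)
= 4.3923

4.3923


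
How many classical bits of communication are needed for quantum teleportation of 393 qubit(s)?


Quantum teleportation requires 2 classical bits per qubit teleported.
393 qubit(s) -> 2 * 393 = 786 classical bits

786


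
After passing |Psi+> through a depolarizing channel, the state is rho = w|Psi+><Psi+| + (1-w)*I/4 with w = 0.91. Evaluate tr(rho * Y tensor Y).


|Psi+> = (|01> + |10>)/sqrt(2)
For the pure Bell state, <Y_A Y_B> = +1 (Bell-state Pauli correlator).
The maximally-mixed part I/4 has tr(I/4 * P tensor P) = 0 for any traceless Pauli P.
So <Y_A Y_B>_rho = w * (+1) + (1 - w) * 0
= 0.91 * (+1)
= 0.9100

0.9100


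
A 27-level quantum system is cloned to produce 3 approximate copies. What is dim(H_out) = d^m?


Output space = H^(tensor 3) where dim(H) = 27
dim = 27^3
= 729 (after 2 factors)
= 19683 (after 3 factors)
= 19683

19683


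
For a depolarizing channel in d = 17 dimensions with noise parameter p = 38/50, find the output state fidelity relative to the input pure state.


F = (1-p) + p/d
= (1 - 0.7600) + 0.7600/17
= 0.2400 + 0.0447
= 0.2847

0.2847


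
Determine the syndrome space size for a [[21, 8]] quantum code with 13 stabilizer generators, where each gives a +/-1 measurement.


Each stabilizer generator gives a binary (+1 or -1) measurement outcome.
With 13 independent generators:
Total syndromes = 2^13
= 8192

8192


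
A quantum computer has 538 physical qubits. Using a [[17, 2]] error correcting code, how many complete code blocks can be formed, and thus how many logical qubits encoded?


Each code block uses 17 physical qubits for 2 logical qubit(s).
Number of complete blocks = floor(538 / 17) = 31
Logical qubits = 31 * 2
= 62

62


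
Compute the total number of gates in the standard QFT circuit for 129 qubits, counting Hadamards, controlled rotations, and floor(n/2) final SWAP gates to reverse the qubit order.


Hadamard gates: 129
Controlled rotations: n*(n-1)/2 = 129*128/2 = 8256
SWAP gates: floor(n/2) = floor(129/2) = 64
Total = 129 + 8256 + 64
= 8449

8449


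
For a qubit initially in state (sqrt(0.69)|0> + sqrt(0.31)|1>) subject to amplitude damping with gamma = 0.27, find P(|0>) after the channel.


For amplitude damping with parameter gamma on state sqrt(a)|0> + sqrt(b)|1>:
alpha^2 = 0.69, beta^2 = 0.31
P(|0>) = alpha^2 + gamma * beta^2
= 0.69 + 0.27 * 0.31
= 0.69 + 0.0837
= 0.7737

0.7737


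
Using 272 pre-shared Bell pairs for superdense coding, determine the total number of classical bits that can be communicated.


Superdense coding allows 2 classical bits per shared entangled pair.
272 pair(s) -> 2 * 272 = 544 classical bits

544


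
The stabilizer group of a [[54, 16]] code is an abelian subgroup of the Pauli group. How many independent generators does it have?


For an [[n,k]] stabilizer code:
Number of stabilizer generators = n - k
= 54 - 16
= 38

38


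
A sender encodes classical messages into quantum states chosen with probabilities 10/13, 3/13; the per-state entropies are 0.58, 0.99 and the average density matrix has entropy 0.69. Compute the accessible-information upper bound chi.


chi = S(rho) - sum_i p_i * S(rho_i)
Weighted entropy = 10/13 * 0.58 + 3/13 * 0.99
= 0.6746
chi = 0.69 - 0.6746
= 0.0154

0.0154


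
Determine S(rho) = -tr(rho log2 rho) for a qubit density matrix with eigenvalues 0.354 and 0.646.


S = -p*log2(p) - (1-p)*log2(1-p)
p = 0.3540, 1-p = 0.6460
= -0.3540 * log2(0.3540) - 0.6460 * log2(0.6460)
= -(-0.5304) - (-0.4072)
= 0.9376

0.9376


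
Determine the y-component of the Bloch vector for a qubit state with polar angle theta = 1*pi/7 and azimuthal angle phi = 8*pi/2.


theta = 0.4488, phi = 12.5664
r_y = sin(theta)*sin(phi) = 0.4339 * 0.0000
r_y = 0.0000

0.0000


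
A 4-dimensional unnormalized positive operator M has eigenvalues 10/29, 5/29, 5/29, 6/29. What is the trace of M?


tr(M) = sum of eigenvalues
= 10/29 + 5/29 + 5/29 + 6/29
= 26/29
= 0.8966

0.8966


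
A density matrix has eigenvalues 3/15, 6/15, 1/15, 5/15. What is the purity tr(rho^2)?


tr(rho^2) = sum of eigenvalues squared
= (3/15)^2 + (6/15)^2 + (1/15)^2 + (5/15)^2
= (9 + 36 + 1 + 25) / 225
= 71/225
= 0.3156

0.3156


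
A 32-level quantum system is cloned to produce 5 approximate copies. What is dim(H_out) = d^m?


Output space = H^(tensor 5) where dim(H) = 32
dim = 32^5
= 1024 (after 2 factors)
= 32768 (after 3 factors)
= 1048576 (after 4 factors)
= 33554432 (after 5 factors)
= 33554432

33554432


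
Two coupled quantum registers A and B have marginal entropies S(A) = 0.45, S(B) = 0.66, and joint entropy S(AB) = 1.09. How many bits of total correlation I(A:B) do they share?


I(A:B) = S(A) + S(B) - S(AB)
= 0.45 + 0.66 - 1.09
= 0.0200

0.0200


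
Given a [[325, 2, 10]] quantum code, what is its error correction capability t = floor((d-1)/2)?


Code parameters: [[325, 2, 10]], distance d = 10.
Number of correctable errors = floor((d-1)/2)
= floor((10 - 1)/2)
= floor(9/2)
= 4

4


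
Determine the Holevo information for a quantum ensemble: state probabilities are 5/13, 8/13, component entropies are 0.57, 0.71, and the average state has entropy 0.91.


chi = S(rho) - sum_i p_i * S(rho_i)
Weighted entropy = 5/13 * 0.57 + 8/13 * 0.71
= 0.6562
chi = 0.91 - 0.6562
= 0.2538

0.2538


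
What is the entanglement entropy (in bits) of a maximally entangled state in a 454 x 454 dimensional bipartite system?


For a maximally entangled state in d x d:
S = log2(d) = log2(454)
= 8.8265

8.8265


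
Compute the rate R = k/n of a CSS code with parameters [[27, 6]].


Code rate R = k/n
= 6/27
= 0.2222

0.2222


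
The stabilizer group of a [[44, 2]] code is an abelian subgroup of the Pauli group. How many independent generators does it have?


For an [[n,k]] stabilizer code:
Number of stabilizer generators = n - k
= 44 - 2
= 42

42


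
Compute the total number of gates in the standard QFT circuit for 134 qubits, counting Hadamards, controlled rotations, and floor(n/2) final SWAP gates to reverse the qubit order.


Hadamard gates: 134
Controlled rotations: n*(n-1)/2 = 134*133/2 = 8911
SWAP gates: floor(n/2) = floor(134/2) = 67
Total = 134 + 8911 + 67
= 9112

9112


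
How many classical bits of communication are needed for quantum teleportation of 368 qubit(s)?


Quantum teleportation requires 2 classical bits per qubit teleported.
368 qubit(s) -> 2 * 368 = 736 classical bits

736


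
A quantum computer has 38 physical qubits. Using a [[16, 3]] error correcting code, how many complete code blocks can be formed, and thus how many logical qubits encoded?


Each code block uses 16 physical qubits for 3 logical qubit(s).
Number of complete blocks = floor(38 / 16) = 2
Logical qubits = 2 * 3
= 6

6


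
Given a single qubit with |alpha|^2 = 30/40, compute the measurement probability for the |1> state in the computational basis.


|alpha|^2 = 30/40 = 0.7500
|beta|^2 = 1 - 30/40 = 10/40 = 0.2500
P(|1>) = |beta|^2 = 0.2500

0.2500


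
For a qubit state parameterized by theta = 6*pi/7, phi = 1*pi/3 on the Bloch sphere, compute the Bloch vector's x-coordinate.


theta = 2.6928, phi = 1.0472
r_x = sin(theta)*cos(phi) = 0.4339 * 0.5000
r_x = 0.2169

0.2169


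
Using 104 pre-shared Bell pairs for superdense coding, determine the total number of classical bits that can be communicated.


Superdense coding allows 2 classical bits per shared entangled pair.
104 pair(s) -> 2 * 104 = 208 classical bits

208


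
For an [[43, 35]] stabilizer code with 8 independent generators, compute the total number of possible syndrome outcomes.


Each stabilizer generator gives a binary (+1 or -1) measurement outcome.
With 8 independent generators:
Total syndromes = 2^8
= 256

256


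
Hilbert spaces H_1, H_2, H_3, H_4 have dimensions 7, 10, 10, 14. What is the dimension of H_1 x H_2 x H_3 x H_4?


dim(H_1 x H_2 x H_3 x H_4) = 7 * 10 * 10 * 14
= 70 * 10 * 14
= 700 * 14
= 9800

9800


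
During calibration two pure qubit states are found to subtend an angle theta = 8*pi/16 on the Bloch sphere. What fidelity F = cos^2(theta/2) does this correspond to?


For states separated by angle theta on Bloch sphere:
F = cos^2(theta/2)
theta = 8*pi/16 = 1.5708
theta/2 = 0.7854
cos(theta/2) = 0.7071
F = 0.5000

0.5000


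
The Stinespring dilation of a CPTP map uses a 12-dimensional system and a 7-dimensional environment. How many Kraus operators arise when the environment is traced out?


Tracing out the environment in an orthonormal basis {|i>_E} gives Kraus operators K_i = <i|_E U |0>_E.
Number of Kraus operators = dim(H_env) = d_env
= 7

7


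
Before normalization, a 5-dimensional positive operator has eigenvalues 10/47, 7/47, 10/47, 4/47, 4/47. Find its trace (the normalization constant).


tr(M) = sum of eigenvalues
= 10/47 + 7/47 + 10/47 + 4/47 + 4/47
= 35/47
= 0.7447

0.7447


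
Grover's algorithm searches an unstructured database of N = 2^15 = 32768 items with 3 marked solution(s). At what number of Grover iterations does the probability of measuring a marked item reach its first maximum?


After j Grover iterations the success probability is P(j) = sin^2((2j+1)*theta), where sin(theta) = sqrt(k/N).
N = 2^15 = 32768, k = 3
sin(theta) = sqrt(k/N) = 0.009568319308
theta = arcsin(sqrt(k/N)) = 0.009568465315 rad
P(j) reaches its first maximum when (2j+1)*theta is as close as possible to pi/2, i.e. j = round(pi/(4*theta) - 1/2).
pi/(4*theta) - 1/2 = 81.5819
(For comparison, the common estimate pi/4 * sqrt(N/k) = 82.0832; the exact maximiser is used here.)
Optimal iterations = 82

82


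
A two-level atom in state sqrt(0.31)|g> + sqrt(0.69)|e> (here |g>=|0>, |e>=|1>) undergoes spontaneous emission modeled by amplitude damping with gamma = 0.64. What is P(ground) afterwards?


For amplitude damping with parameter gamma on state sqrt(a)|0> + sqrt(b)|1>:
alpha^2 = 0.31, beta^2 = 0.69
P(|0>) = alpha^2 + gamma * beta^2
= 0.31 + 0.64 * 0.69
= 0.31 + 0.4416
= 0.7516

0.7516


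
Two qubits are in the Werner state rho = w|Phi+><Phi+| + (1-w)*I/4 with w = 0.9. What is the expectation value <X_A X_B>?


|Phi+> = (|00> + |11>)/sqrt(2)
For the pure Bell state, <X_A X_B> = +1 (Bell-state Pauli correlator).
The maximally-mixed part I/4 has tr(I/4 * P tensor P) = 0 for any traceless Pauli P.
So <X_A X_B>_rho = w * (+1) + (1 - w) * 0
= 0.9 * (+1)
= 0.9000

0.9000


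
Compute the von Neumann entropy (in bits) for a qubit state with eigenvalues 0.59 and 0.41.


S = -p*log2(p) - (1-p)*log2(1-p)
p = 0.5900, 1-p = 0.4100
= -0.5900 * log2(0.5900) - 0.4100 * log2(0.4100)
= -(-0.4491) - (-0.5274)
= 0.9765

0.9765


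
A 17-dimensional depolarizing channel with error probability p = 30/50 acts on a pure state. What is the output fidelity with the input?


F = (1-p) + p/d
= (1 - 0.6000) + 0.6000/17
= 0.4000 + 0.0353
= 0.4353

0.4353


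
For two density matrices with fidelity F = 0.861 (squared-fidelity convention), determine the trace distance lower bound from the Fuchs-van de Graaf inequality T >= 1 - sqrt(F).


Fuchs-van de Graaf (squared-fidelity convention): 1 - sqrt(F) <= T <= sqrt(1 - F).
Lower bound: T >= 1 - sqrt(F)
sqrt(F) = sqrt(0.861) = 0.9279
T >= 1 - 0.9279
T >= 0.0721

0.0721


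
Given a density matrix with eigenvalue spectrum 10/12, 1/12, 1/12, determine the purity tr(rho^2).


tr(rho^2) = sum of eigenvalues squared
= (10/12)^2 + (1/12)^2 + (1/12)^2
= (100 + 1 + 1) / 144
= 102/144
= 0.7083

0.7083


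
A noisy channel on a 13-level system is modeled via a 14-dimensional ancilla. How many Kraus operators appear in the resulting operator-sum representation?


Tracing out the environment in an orthonormal basis {|i>_E} gives Kraus operators K_i = <i|_E U |0>_E.
Number of Kraus operators = dim(H_env) = d_env
= 14

14


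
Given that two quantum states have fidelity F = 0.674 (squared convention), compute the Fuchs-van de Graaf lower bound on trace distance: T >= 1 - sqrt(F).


Fuchs-van de Graaf (squared-fidelity convention): 1 - sqrt(F) <= T <= sqrt(1 - F).
Lower bound: T >= 1 - sqrt(F)
sqrt(F) = sqrt(0.674) = 0.8210
T >= 1 - 0.8210
T >= 0.1790

0.1790


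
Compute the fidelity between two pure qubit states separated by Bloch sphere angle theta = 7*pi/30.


For states separated by angle theta on Bloch sphere:
F = cos^2(theta/2)
theta = 7*pi/30 = 0.7330
theta/2 = 0.3665
cos(theta/2) = 0.9336
F = 0.8716

0.8716


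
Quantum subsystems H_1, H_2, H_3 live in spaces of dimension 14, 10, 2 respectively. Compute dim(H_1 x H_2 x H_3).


dim(H_1 x H_2 x H_3) = 14 * 10 * 2
= 140 * 2
= 280

280


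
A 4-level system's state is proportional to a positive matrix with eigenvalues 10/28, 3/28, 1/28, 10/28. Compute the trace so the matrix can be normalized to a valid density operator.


tr(M) = sum of eigenvalues
= 10/28 + 3/28 + 1/28 + 10/28
= 24/28
= 0.8571

0.8571


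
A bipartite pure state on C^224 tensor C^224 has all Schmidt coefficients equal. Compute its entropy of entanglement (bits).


For a maximally entangled state in d x d:
S = log2(d) = log2(224)
= 7.8074

7.8074


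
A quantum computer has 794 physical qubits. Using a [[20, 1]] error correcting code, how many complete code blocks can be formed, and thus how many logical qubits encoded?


Each code block uses 20 physical qubits for 1 logical qubit(s).
Number of complete blocks = floor(794 / 20) = 39
Logical qubits = 39 * 1
= 39

39


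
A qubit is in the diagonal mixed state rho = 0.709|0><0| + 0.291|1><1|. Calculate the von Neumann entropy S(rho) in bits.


S = -p*log2(p) - (1-p)*log2(1-p)
p = 0.7090, 1-p = 0.2910
= -0.7090 * log2(0.7090) - 0.2910 * log2(0.2910)
= -(-0.3518) - (-0.5182)
= 0.8700

0.8700


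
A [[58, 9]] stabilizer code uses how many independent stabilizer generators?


For an [[n,k]] stabilizer code:
Number of stabilizer generators = n - k
= 58 - 9
= 49

49


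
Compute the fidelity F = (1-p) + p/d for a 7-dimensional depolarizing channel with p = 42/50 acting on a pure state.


F = (1-p) + p/d
= (1 - 0.8400) + 0.8400/7
= 0.1600 + 0.1200
= 0.2800

0.2800


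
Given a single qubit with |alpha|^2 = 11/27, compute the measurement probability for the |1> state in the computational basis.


|alpha|^2 = 11/27 = 0.4074
|beta|^2 = 1 - 11/27 = 16/27 = 0.5926
P(|1>) = |beta|^2 = 0.5926

0.5926


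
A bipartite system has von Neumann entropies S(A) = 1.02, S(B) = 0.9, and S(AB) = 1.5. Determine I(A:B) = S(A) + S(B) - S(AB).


I(A:B) = S(A) + S(B) - S(AB)
= 1.02 + 0.9 - 1.5
= 0.4200

0.4200


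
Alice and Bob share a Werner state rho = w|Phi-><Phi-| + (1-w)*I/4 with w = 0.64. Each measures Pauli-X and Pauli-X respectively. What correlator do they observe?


|Phi-> = (|00> - |11>)/sqrt(2)
For the pure Bell state, <X_A X_B> = -1 (Bell-state Pauli correlator).
The maximally-mixed part I/4 has tr(I/4 * P tensor P) = 0 for any traceless Pauli P.
So <X_A X_B>_rho = w * (-1) + (1 - w) * 0
= 0.64 * (-1)
= -0.6400

-0.6400


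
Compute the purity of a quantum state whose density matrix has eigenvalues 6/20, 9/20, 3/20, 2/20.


tr(rho^2) = sum of eigenvalues squared
= (6/20)^2 + (9/20)^2 + (3/20)^2 + (2/20)^2
= (36 + 81 + 9 + 4) / 400
= 130/400
= 0.3250

0.3250


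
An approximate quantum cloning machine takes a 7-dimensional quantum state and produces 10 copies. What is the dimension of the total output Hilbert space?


Output space = H^(tensor 10) where dim(H) = 7
dim = 7^10
= 49 (after 2 factors)
= 343 (after 3 factors)
= 2401 (after 4 factors)
= 16807 (after 5 factors)
= 117649 (after 6 factors)
= 823543 (after 7 factors)
= 5764801 (after 8 factors)
= 40353607 (after 9 factors)
= 282475249 (after 10 factors)
= 282475249

282475249


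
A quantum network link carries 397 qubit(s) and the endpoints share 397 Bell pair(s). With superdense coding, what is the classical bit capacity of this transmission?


Superdense coding allows 2 classical bits per shared entangled pair.
397 pair(s) -> 2 * 397 = 794 classical bits

794


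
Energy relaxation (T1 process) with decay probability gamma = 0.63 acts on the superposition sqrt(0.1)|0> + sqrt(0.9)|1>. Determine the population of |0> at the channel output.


For amplitude damping with parameter gamma on state sqrt(a)|0> + sqrt(b)|1>:
alpha^2 = 0.1, beta^2 = 0.9
P(|0>) = alpha^2 + gamma * beta^2
= 0.1 + 0.63 * 0.9
= 0.1 + 0.5670
= 0.6670

0.6670


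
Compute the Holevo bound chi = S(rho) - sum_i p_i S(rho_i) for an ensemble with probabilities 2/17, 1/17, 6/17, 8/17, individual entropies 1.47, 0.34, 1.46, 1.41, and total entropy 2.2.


chi = S(rho) - sum_i p_i * S(rho_i)
Weighted entropy = 2/17 * 1.47 + 1/17 * 0.34 + 6/17 * 1.46 + 8/17 * 1.41
= 1.3718
chi = 2.2 - 1.3718
= 0.8282

0.8282


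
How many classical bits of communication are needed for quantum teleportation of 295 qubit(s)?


Quantum teleportation requires 2 classical bits per qubit teleported.
295 qubit(s) -> 2 * 295 = 590 classical bits

590


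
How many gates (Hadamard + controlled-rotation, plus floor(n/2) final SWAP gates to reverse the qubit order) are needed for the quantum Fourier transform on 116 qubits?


Hadamard gates: 116
Controlled rotations: n*(n-1)/2 = 116*115/2 = 6670
SWAP gates: floor(n/2) = floor(116/2) = 58
Total = 116 + 6670 + 58
= 6844

6844


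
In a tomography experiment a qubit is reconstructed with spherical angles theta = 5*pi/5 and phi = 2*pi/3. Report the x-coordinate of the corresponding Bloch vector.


theta = 3.1416, phi = 2.0944
r_x = sin(theta)*cos(phi) = 0.0000 * -0.5000
r_x = 0.0000

0.0000


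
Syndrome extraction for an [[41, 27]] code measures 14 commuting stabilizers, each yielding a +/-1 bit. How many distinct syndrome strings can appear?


Each stabilizer generator gives a binary (+1 or -1) measurement outcome.
With 14 independent generators:
Total syndromes = 2^14
= 16384

16384


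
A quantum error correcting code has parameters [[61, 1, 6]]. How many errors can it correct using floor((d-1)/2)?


Code parameters: [[61, 1, 6]], distance d = 6.
Number of correctable errors = floor((d-1)/2)
= floor((6 - 1)/2)
= floor(5/2)
= 2

2


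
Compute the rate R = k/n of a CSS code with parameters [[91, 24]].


Code rate R = k/n
= 24/91
= 0.2637

0.2637


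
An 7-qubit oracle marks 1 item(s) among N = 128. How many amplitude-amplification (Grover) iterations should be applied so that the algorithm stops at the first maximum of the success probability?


After j Grover iterations the success probability is P(j) = sin^2((2j+1)*theta), where sin(theta) = sqrt(k/N).
N = 2^7 = 128, k = 1
sin(theta) = sqrt(k/N) = 0.08838834765
theta = arcsin(sqrt(k/N)) = 0.08850384314 rad
P(j) reaches its first maximum when (2j+1)*theta is as close as possible to pi/2, i.e. j = round(pi/(4*theta) - 1/2).
pi/(4*theta) - 1/2 = 8.3742
(For comparison, the common estimate pi/4 * sqrt(N/k) = 8.8858; the exact maximiser is used here.)
Optimal iterations = 8

8


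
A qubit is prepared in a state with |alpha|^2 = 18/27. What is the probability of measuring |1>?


|alpha|^2 = 18/27 = 0.6667
|beta|^2 = 1 - 18/27 = 9/27 = 0.3333
P(|1>) = |beta|^2 = 0.3333

0.3333


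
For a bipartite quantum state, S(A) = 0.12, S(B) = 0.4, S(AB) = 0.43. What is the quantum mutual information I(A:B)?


I(A:B) = S(A) + S(B) - S(AB)
= 0.12 + 0.4 - 0.43
= 0.0900

0.0900


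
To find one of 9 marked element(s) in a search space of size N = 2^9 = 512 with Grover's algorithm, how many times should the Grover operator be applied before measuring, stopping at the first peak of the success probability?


After j Grover iterations the success probability is P(j) = sin^2((2j+1)*theta), where sin(theta) = sqrt(k/N).
N = 2^9 = 512, k = 9
sin(theta) = sqrt(k/N) = 0.1325825215
theta = arcsin(sqrt(k/N)) = 0.1329740519 rad
P(j) reaches its first maximum when (2j+1)*theta is as close as possible to pi/2, i.e. j = round(pi/(4*theta) - 1/2).
pi/(4*theta) - 1/2 = 5.4064
(For comparison, the common estimate pi/4 * sqrt(N/k) = 5.9238; the exact maximiser is used here.)
Optimal iterations = 5

5


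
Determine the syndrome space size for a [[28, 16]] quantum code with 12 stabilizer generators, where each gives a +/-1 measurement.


Each stabilizer generator gives a binary (+1 or -1) measurement outcome.
With 12 independent generators:
Total syndromes = 2^12
= 4096

4096


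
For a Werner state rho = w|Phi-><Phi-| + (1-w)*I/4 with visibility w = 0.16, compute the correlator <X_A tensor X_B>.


|Phi-> = (|00> - |11>)/sqrt(2)
For the pure Bell state, <X_A X_B> = -1 (Bell-state Pauli correlator).
The maximally-mixed part I/4 has tr(I/4 * P tensor P) = 0 for any traceless Pauli P.
So <X_A X_B>_rho = w * (-1) + (1 - w) * 0
= 0.16 * (-1)
= -0.1600

-0.1600


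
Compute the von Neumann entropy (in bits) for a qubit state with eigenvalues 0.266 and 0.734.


S = -p*log2(p) - (1-p)*log2(1-p)
p = 0.2660, 1-p = 0.7340
= -0.2660 * log2(0.2660) - 0.7340 * log2(0.7340)
= -(-0.5082) - (-0.3275)
= 0.8357

0.8357


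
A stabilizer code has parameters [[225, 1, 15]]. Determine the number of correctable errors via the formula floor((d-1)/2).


Code parameters: [[225, 1, 15]], distance d = 15.
Number of correctable errors = floor((d-1)/2)
= floor((15 - 1)/2)
= floor(14/2)
= 7

7


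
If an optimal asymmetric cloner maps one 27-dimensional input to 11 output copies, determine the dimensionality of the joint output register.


Output space = H^(tensor 11) where dim(H) = 27
dim = 27^11
= 729 (after 2 factors)
= 19683 (after 3 factors)
= 531441 (after 4 factors)
= 14348907 (after 5 factors)
= 387420489 (after 6 factors)
= 10460353203 (after 7 factors)
= 282429536481 (after 8 factors)
= 7625597484987 (after 9 factors)
= 205891132094649 (after 10 factors)
= 5559060566555523 (after 11 factors)
= 5559060566555523

5559060566555523


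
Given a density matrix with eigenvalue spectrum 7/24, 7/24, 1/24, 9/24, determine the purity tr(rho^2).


tr(rho^2) = sum of eigenvalues squared
= (7/24)^2 + (7/24)^2 + (1/24)^2 + (9/24)^2
= (49 + 49 + 1 + 81) / 576
= 180/576
= 0.3125

0.3125


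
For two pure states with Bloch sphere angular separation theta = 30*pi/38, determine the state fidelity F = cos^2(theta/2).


For states separated by angle theta on Bloch sphere:
F = cos^2(theta/2)
theta = 30*pi/38 = 2.4802
theta/2 = 1.2401
cos(theta/2) = 0.3247
F = 0.1054

0.1054


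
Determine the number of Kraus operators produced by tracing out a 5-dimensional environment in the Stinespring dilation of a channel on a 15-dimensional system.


Tracing out the environment in an orthonormal basis {|i>_E} gives Kraus operators K_i = <i|_E U |0>_E.
Number of Kraus operators = dim(H_env) = d_env
= 5

5


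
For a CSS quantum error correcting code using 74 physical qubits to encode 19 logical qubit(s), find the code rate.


Code rate R = k/n
= 19/74
= 0.2568

0.2568


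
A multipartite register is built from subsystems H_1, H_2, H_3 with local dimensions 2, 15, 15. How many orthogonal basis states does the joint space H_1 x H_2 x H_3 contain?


dim(H_1 x H_2 x H_3) = 2 * 15 * 15
= 30 * 15
= 450

450


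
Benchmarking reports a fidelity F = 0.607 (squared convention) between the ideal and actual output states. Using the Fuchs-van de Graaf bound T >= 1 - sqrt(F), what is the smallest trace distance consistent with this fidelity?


Fuchs-van de Graaf (squared-fidelity convention): 1 - sqrt(F) <= T <= sqrt(1 - F).
Lower bound: T >= 1 - sqrt(F)
sqrt(F) = sqrt(0.607) = 0.7791
T >= 1 - 0.7791
T >= 0.2209

0.2209


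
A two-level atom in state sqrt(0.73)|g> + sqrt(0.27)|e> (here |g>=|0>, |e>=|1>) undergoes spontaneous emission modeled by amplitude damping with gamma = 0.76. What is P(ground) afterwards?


For amplitude damping with parameter gamma on state sqrt(a)|0> + sqrt(b)|1>:
alpha^2 = 0.73, beta^2 = 0.27
P(|0>) = alpha^2 + gamma * beta^2
= 0.73 + 0.76 * 0.27
= 0.73 + 0.2052
= 0.9352

0.9352


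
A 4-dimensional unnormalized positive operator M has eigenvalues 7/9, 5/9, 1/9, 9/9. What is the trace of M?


tr(M) = sum of eigenvalues
= 7/9 + 5/9 + 1/9 + 9/9
= 22/9
= 2.4444

2.4444


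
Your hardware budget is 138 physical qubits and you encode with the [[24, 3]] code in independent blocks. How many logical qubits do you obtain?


Each code block uses 24 physical qubits for 3 logical qubit(s).
Number of complete blocks = floor(138 / 24) = 5
Logical qubits = 5 * 3
= 15

15


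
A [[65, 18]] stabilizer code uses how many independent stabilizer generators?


For an [[n,k]] stabilizer code:
Number of stabilizer generators = n - k
= 65 - 18
= 47

47


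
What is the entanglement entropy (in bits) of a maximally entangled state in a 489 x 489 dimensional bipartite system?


For a maximally entangled state in d x d:
S = log2(d) = log2(489)
= 8.9337

8.9337


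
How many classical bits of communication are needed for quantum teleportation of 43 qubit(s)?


Quantum teleportation requires 2 classical bits per qubit teleported.
43 qubit(s) -> 2 * 43 = 86 classical bits

86


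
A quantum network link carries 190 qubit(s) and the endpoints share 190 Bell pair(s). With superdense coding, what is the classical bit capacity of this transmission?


Superdense coding allows 2 classical bits per shared entangled pair.
190 pair(s) -> 2 * 190 = 380 classical bits

380


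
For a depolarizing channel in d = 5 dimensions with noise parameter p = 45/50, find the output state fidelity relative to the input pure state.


F = (1-p) + p/d
= (1 - 0.9000) + 0.9000/5
= 0.1000 + 0.1800
= 0.2800

0.2800


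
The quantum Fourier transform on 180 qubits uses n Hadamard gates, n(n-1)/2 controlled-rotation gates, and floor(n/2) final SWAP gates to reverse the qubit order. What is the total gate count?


Hadamard gates: 180
Controlled rotations: n*(n-1)/2 = 180*179/2 = 16110
SWAP gates: floor(n/2) = floor(180/2) = 90
Total = 180 + 16110 + 90
= 16380

16380


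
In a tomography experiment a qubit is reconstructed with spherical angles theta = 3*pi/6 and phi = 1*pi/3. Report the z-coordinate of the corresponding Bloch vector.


theta = 1.5708, phi = 1.0472
r_z = cos(theta) = 0.0000

0.0000


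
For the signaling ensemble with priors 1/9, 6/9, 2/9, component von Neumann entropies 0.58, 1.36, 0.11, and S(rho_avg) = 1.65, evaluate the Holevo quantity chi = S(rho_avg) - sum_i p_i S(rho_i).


chi = S(rho) - sum_i p_i * S(rho_i)
Weighted entropy = 1/9 * 0.58 + 6/9 * 1.36 + 2/9 * 0.11
= 0.9956
chi = 1.65 - 0.9956
= 0.6544

0.6544


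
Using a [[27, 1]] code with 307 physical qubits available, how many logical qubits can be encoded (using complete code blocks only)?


Each code block uses 27 physical qubits for 1 logical qubit(s).
Number of complete blocks = floor(307 / 27) = 11
Logical qubits = 11 * 1
= 11

11


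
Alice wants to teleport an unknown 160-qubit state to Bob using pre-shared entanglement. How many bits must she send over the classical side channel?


Quantum teleportation requires 2 classical bits per qubit teleported.
160 qubit(s) -> 2 * 160 = 320 classical bits

320


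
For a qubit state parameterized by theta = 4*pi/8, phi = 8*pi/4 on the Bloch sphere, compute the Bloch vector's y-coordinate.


theta = 1.5708, phi = 6.2832
r_y = sin(theta)*sin(phi) = 1.0000 * 0.0000
r_y = 0.0000

0.0000


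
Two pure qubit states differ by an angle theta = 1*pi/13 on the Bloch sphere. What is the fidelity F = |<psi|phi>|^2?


For states separated by angle theta on Bloch sphere:
F = cos^2(theta/2)
theta = 1*pi/13 = 0.2417
theta/2 = 0.1208
cos(theta/2) = 0.9927
F = 0.9855

0.9855


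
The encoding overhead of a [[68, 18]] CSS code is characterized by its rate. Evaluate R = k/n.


Code rate R = k/n
= 18/68
= 0.2647

0.2647


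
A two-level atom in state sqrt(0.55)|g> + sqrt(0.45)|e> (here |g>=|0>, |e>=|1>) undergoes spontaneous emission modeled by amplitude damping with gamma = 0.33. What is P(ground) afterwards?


For amplitude damping with parameter gamma on state sqrt(a)|0> + sqrt(b)|1>:
alpha^2 = 0.55, beta^2 = 0.45
P(|0>) = alpha^2 + gamma * beta^2
= 0.55 + 0.33 * 0.45
= 0.55 + 0.1485
= 0.6985

0.6985


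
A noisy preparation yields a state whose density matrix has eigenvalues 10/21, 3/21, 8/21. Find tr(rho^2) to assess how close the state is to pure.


tr(rho^2) = sum of eigenvalues squared
= (10/21)^2 + (3/21)^2 + (8/21)^2
= (100 + 9 + 64) / 441
= 173/441
= 0.3923

0.3923


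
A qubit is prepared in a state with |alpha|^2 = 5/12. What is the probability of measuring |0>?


|alpha|^2 = 5/12 = 0.4167
|beta|^2 = 1 - 5/12 = 7/12 = 0.5833
P(|0>) = |alpha|^2 = 0.4167

0.4167


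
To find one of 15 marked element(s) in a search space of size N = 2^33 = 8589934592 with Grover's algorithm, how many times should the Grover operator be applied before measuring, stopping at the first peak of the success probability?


After j Grover iterations the success probability is P(j) = sin^2((2j+1)*theta), where sin(theta) = sqrt(k/N).
N = 2^33 = 8589934592, k = 15
sin(theta) = sqrt(k/N) = 4.178791485e-05
theta = arcsin(sqrt(k/N)) = 4.178791486e-05 rad
P(j) reaches its first maximum when (2j+1)*theta is as close as possible to pi/2, i.e. j = round(pi/(4*theta) - 1/2).
pi/(4*theta) - 1/2 = 18794.3637
(For comparison, the common estimate pi/4 * sqrt(N/k) = 18794.8637; the exact maximiser is used here.)
Optimal iterations = 18794

18794


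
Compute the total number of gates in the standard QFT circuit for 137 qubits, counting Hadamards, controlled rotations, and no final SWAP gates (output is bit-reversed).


Hadamard gates: 137
Controlled rotations: n*(n-1)/2 = 137*136/2 = 9316
SWAP gates: 0 (omitted)
Total = 137 + 9316
= 9453

9453


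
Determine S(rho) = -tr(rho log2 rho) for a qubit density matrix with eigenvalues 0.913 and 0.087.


S = -p*log2(p) - (1-p)*log2(1-p)
p = 0.9130, 1-p = 0.0870
= -0.9130 * log2(0.9130) - 0.0870 * log2(0.0870)
= -(-0.1199) - (-0.3065)
= 0.4264

0.4264


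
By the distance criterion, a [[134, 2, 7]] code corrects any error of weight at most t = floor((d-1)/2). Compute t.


Code parameters: [[134, 2, 7]], distance d = 7.
Number of correctable errors = floor((d-1)/2)
= floor((7 - 1)/2)
= floor(6/2)
= 3

3


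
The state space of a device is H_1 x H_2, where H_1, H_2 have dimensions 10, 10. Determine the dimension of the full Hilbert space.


dim(H_1 x H_2) = 10 * 10
= 100

100


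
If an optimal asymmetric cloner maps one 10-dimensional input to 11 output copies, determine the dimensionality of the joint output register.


Output space = H^(tensor 11) where dim(H) = 10
dim = 10^11
= 100 (after 2 factors)
= 1000 (after 3 factors)
= 10000 (after 4 factors)
= 100000 (after 5 factors)
= 1000000 (after 6 factors)
= 10000000 (after 7 factors)
= 100000000 (after 8 factors)
= 1000000000 (after 9 factors)
= 10000000000 (after 10 factors)
= 100000000000 (after 11 factors)
= 100000000000

100000000000


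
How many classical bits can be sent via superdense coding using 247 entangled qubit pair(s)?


Superdense coding allows 2 classical bits per shared entangled pair.
247 pair(s) -> 2 * 247 = 494 classical bits

494


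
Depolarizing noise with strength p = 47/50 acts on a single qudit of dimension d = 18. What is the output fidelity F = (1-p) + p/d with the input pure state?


F = (1-p) + p/d
= (1 - 0.9400) + 0.9400/18
= 0.0600 + 0.0522
= 0.1122

0.1122


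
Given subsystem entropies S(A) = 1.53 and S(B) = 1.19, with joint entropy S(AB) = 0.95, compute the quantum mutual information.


I(A:B) = S(A) + S(B) - S(AB)
= 1.53 + 1.19 - 0.95
= 1.7700

1.7700


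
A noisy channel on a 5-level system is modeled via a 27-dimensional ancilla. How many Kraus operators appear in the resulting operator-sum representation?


Tracing out the environment in an orthonormal basis {|i>_E} gives Kraus operators K_i = <i|_E U |0>_E.
Number of Kraus operators = dim(H_env) = d_env
= 27

27


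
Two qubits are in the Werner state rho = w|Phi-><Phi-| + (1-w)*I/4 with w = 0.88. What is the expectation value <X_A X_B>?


|Phi-> = (|00> - |11>)/sqrt(2)
For the pure Bell state, <X_A X_B> = -1 (Bell-state Pauli correlator).
The maximally-mixed part I/4 has tr(I/4 * P tensor P) = 0 for any traceless Pauli P.
So <X_A X_B>_rho = w * (-1) + (1 - w) * 0
= 0.88 * (-1)
= -0.8800

-0.8800


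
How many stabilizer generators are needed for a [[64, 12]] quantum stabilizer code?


For an [[n,k]] stabilizer code:
Number of stabilizer generators = n - k
= 64 - 12
= 52

52


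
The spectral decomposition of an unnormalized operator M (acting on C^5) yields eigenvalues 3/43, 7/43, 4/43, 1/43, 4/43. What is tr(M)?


tr(M) = sum of eigenvalues
= 3/43 + 7/43 + 4/43 + 1/43 + 4/43
= 19/43
= 0.4419

0.4419


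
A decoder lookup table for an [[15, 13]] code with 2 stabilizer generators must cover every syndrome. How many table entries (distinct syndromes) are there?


Each stabilizer generator gives a binary (+1 or -1) measurement outcome.
With 2 independent generators:
Total syndromes = 2^2
= 4

4


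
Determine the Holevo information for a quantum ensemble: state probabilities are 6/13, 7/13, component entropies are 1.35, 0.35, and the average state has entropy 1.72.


chi = S(rho) - sum_i p_i * S(rho_i)
Weighted entropy = 6/13 * 1.35 + 7/13 * 0.35
= 0.8115
chi = 1.72 - 0.8115
= 0.9085

0.9085


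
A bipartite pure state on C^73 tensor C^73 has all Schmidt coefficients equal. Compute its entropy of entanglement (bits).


For a maximally entangled state in d x d:
S = log2(d) = log2(73)
= 6.1898

6.1898


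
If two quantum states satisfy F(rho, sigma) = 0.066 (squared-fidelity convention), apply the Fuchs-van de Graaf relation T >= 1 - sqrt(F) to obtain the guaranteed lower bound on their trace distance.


Fuchs-van de Graaf (squared-fidelity convention): 1 - sqrt(F) <= T <= sqrt(1 - F).
Lower bound: T >= 1 - sqrt(F)
sqrt(F) = sqrt(0.066) = 0.2569
T >= 1 - 0.2569
T >= 0.7431

0.7431


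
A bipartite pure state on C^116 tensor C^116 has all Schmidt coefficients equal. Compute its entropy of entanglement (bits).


For a maximally entangled state in d x d:
S = log2(d) = log2(116)
= 6.8580

6.8580


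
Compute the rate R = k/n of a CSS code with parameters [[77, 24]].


Code rate R = k/n
= 24/77
= 0.3117

0.3117


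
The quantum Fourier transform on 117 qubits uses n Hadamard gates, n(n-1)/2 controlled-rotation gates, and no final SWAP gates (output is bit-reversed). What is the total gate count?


Hadamard gates: 117
Controlled rotations: n*(n-1)/2 = 117*116/2 = 6786
SWAP gates: 0 (omitted)
Total = 117 + 6786
= 6903

6903


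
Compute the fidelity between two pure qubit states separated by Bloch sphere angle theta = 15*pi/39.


For states separated by angle theta on Bloch sphere:
F = cos^2(theta/2)
theta = 15*pi/39 = 1.2083
theta/2 = 0.6042
cos(theta/2) = 0.8230
F = 0.6773

0.6773


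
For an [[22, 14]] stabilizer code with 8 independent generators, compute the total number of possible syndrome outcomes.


Each stabilizer generator gives a binary (+1 or -1) measurement outcome.
With 8 independent generators:
Total syndromes = 2^8
= 256

256


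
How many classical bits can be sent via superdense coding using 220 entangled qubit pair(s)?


Superdense coding allows 2 classical bits per shared entangled pair.
220 pair(s) -> 2 * 220 = 440 classical bits

440


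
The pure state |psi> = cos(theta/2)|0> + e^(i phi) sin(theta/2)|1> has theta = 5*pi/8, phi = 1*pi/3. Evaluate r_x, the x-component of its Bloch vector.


theta = 1.9635, phi = 1.0472
r_x = sin(theta)*cos(phi) = 0.9239 * 0.5000
r_x = 0.4619

0.4619


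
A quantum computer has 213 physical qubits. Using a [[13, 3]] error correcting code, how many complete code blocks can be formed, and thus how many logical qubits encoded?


Each code block uses 13 physical qubits for 3 logical qubit(s).
Number of complete blocks = floor(213 / 13) = 16
Logical qubits = 16 * 3
= 48

48
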